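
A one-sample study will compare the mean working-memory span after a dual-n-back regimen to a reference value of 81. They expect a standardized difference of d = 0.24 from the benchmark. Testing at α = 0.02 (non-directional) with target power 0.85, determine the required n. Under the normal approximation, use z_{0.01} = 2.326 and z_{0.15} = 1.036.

For a one-sample test: n = ((z_{α/2} + z_β) / d)².
z_{α/2} + z_β = 2.326 + 1.036 = 3.362.
n = (3.362 / 0.24)² = 14.008² = 196.23.
Round up.

n = 197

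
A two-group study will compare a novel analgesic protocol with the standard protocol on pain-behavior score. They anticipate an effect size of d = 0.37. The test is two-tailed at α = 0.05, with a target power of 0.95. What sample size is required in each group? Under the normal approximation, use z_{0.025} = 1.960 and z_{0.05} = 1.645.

For two independent groups with equal n: n = 2·((z_{α/2} + z_β) / d)².
z_{α/2} + z_β = 1.960 + 1.645 = 3.605.
n = 2 × (3.605 / 0.37)² = 2 × 9.743² = 2 × 94.93 = 189.9.
Round up to the next whole participant.

n = 190 per group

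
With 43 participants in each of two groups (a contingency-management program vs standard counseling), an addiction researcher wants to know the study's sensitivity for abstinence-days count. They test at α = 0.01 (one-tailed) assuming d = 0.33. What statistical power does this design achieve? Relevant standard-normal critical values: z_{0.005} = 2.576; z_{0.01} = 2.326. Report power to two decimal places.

power ≈ 0.21

For two equal groups, power = Φ(d·√(n/2) − z_{α}).
d·√(n/2) = 0.33 × √(43/2) = 0.33 × 4.637 = 1.530.
z_β = 1.530 − 2.326 = -0.796.
Power = Φ(-0.796) = 0.213.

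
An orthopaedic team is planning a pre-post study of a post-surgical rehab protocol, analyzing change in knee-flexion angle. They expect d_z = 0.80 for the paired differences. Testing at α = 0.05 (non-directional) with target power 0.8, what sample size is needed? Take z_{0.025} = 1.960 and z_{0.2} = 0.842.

n = 13 pairs

For a paired (one-sample on differences) test: n = ((z_{α/2} + z_β) / d)².
z_{α/2} + z_β = 1.960 + 0.842 = 2.802.
n = (2.802 / 0.80)² = 3.502² = 12.27.
Round up.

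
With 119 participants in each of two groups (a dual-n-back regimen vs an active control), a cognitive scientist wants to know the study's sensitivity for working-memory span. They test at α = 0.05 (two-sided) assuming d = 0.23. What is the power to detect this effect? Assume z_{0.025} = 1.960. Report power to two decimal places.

For two equal groups, power = Φ(d·√(n/2) − z_{α/2}).
d·√(n/2) = 0.23 × √(119/2) = 0.23 × 7.714 = 1.774.
z_β = 1.774 − 1.960 = -0.186.
Power = Φ(-0.186) = 0.426.

power ≈ 0.43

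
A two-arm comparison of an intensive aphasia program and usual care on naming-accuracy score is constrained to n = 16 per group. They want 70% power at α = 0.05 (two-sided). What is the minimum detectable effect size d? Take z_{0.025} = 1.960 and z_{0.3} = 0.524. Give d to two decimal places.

d_min ≈ 0.88

For two independent groups of n = 16 each: d_min = (z_{α/2} + z_β)·√(2/n).
z-sum = 1.960 + 0.524 = 2.484.
d_min = 2.484 × √(2/16) = 2.484 × 0.3536 = 0.878.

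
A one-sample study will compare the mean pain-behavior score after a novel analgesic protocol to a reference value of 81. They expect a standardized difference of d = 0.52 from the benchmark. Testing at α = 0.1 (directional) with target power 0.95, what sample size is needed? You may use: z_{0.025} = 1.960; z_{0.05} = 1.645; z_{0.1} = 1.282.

n = 32

For a one-sample test: n = ((z_{α} + z_β) / d)².
z_{α} + z_β = 1.282 + 1.645 = 2.927.
n = (2.927 / 0.52)² = 5.629² = 31.68.
Round up.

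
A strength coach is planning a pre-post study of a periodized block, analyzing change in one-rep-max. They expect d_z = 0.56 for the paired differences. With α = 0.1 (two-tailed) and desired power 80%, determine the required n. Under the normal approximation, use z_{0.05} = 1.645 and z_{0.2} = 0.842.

n = 20 pairs

For a paired (one-sample on differences) test: n = ((z_{α/2} + z_β) / d)².
z_{α/2} + z_β = 1.645 + 0.842 = 2.487.
n = (2.487 / 0.56)² = 4.441² = 19.72.
Round up.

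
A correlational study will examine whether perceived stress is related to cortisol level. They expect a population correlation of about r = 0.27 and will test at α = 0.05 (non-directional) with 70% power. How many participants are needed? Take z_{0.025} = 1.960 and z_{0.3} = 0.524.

Fisher's z: C = ½·ln((1+r)/(1−r)) = ½·ln(1.7397) = 0.2769.
n = ((z_{α/2} + z_β)/C)² + 3.
(1.960 + 0.524) / 0.2769 = 2.484 / 0.2769 = 8.971.
n = 8.971² + 3 = 80.47 + 3 = 83.5.
Round up.

n = 84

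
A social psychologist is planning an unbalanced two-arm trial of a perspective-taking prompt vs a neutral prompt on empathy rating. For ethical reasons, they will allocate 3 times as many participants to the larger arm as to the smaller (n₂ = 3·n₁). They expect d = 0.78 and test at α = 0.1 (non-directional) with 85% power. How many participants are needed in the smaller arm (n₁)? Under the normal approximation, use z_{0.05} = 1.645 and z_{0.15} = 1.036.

n₁ = 16

With allocation ratio k = n₂/n₁ = 3, Var(x̄₁−x̄₂) = σ²(1/n₁ + 1/(k·n₁)) = σ²·(k+1)/(k·n₁).
So n₁ = (1 + 1/k)·((z_{α/2} + z_β)/d)² = 1.333 × (2.681/0.78)².
n₁ = 1.333 × 11.81 = 15.8.
Round up: n₁ = 16, giving n₂ = 3 × 16 = 48.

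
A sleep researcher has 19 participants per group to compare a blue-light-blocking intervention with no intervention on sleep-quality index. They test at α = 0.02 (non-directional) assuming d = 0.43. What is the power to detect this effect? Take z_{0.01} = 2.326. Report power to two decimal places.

power ≈ 0.16

For two equal groups, power = Φ(d·√(n/2) − z_{α/2}).
d·√(n/2) = 0.43 × √(19/2) = 0.43 × 3.082 = 1.325.
z_β = 1.325 − 2.326 = -1.001.
Power = Φ(-1.001) = 0.158.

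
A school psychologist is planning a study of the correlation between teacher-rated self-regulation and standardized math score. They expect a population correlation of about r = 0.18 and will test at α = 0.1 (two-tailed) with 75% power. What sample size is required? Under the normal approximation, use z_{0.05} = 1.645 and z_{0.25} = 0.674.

n = 166

Fisher's z: C = ½·ln((1+r)/(1−r)) = ½·ln(1.4390) = 0.1820.
n = ((z_{α/2} + z_β)/C)² + 3.
(1.645 + 0.674) / 0.1820 = 2.319 / 0.1820 = 12.742.
n = 12.742² + 3 = 162.35 + 3 = 165.4.
Round up.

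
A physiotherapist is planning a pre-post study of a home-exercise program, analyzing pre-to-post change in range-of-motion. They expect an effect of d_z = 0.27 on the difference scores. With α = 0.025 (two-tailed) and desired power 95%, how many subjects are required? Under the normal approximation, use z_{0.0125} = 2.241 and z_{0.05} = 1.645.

n = 208 pairs

For a paired (one-sample on differences) test: n = ((z_{α/2} + z_β) / d)².
z_{α/2} + z_β = 2.241 + 1.645 = 3.886.
n = (3.886 / 0.27)² = 14.393² = 207.15.
Round up.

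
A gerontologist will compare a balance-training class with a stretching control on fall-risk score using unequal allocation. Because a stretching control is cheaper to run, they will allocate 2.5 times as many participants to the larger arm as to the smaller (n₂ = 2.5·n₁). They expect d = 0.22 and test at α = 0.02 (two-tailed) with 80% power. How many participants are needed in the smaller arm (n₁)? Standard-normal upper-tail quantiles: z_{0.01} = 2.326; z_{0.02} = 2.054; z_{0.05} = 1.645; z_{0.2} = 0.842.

n₁ = 291

With allocation ratio k = n₂/n₁ = 2.5, Var(x̄₁−x̄₂) = σ²(1/n₁ + 1/(k·n₁)) = σ²·(k+1)/(k·n₁).
So n₁ = (1 + 1/k)·((z_{α/2} + z_β)/d)² = 1.400 × (3.168/0.22)².
n₁ = 1.400 × 207.36 = 290.3.
Round up: n₁ = 291, giving n₂ = ⌈2.5 × 291⌉ = ⌈727.5⌉ = 728.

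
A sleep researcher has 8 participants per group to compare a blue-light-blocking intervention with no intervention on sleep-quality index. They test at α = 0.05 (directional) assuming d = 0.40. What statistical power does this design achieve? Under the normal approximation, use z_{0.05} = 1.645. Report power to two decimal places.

For two equal groups, power = Φ(d·√(n/2) − z_{α}).
d·√(n/2) = 0.40 × √(8/2) = 0.40 × 2.000 = 0.800.
z_β = 0.800 − 1.645 = -0.845.
Power = Φ(-0.845) = 0.199.

power ≈ 0.20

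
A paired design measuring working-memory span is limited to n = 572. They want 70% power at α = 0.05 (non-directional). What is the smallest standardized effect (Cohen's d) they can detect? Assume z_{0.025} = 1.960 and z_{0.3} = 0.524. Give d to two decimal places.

For a single sample (or paired design) of n = 572: d_min = (z_{α/2} + z_β)/√n.
z-sum = 1.960 + 0.524 = 2.484.
d_min = 2.484 / √572 = 2.484 / 23.917 = 0.104.

d_min ≈ 0.10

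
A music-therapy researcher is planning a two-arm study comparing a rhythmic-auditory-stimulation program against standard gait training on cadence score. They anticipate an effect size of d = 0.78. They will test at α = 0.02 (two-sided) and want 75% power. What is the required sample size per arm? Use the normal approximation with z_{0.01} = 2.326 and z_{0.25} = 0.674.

For two independent groups with equal n: n = 2·((z_{α/2} + z_β) / d)².
z_{α/2} + z_β = 2.326 + 0.674 = 3.000.
n = 2 × (3.000 / 0.78)² = 2 × 3.846² = 2 × 14.79 = 29.6.
Round up to the next whole participant.

n = 30 per group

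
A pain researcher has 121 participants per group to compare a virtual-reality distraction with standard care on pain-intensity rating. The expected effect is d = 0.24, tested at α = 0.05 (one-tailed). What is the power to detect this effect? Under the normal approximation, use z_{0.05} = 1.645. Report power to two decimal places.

For two equal groups, power = Φ(d·√(n/2) − z_{α}).
d·√(n/2) = 0.24 × √(121/2) = 0.24 × 7.778 = 1.867.
z_β = 1.867 − 1.645 = 0.222.
Power = Φ(0.222) = 0.588.

power ≈ 0.59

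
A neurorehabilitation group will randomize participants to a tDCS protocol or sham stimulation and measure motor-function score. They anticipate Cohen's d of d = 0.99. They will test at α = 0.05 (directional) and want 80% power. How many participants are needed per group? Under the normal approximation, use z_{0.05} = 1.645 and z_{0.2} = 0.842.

For two independent groups with equal n: n = 2·((z_{α} + z_β) / d)².
z_{α} + z_β = 1.645 + 0.842 = 2.487.
n = 2 × (2.487 / 0.99)² = 2 × 2.512² = 2 × 6.31 = 12.6.
Round up to the next whole participant.

n = 13 per group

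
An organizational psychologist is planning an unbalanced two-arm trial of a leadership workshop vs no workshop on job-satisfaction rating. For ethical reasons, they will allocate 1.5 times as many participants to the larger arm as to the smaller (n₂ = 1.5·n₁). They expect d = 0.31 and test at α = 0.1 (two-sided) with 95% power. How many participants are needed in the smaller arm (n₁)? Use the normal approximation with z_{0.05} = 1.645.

n₁ = 188

With allocation ratio k = n₂/n₁ = 1.5, Var(x̄₁−x̄₂) = σ²(1/n₁ + 1/(k·n₁)) = σ²·(k+1)/(k·n₁).
So n₁ = (1 + 1/k)·((z_{α/2} + z_β)/d)² = 1.667 × (3.290/0.31)².
n₁ = 1.667 × 112.63 = 187.7.
Round up: n₁ = 188, giving n₂ = 1.5 × 188 = 282.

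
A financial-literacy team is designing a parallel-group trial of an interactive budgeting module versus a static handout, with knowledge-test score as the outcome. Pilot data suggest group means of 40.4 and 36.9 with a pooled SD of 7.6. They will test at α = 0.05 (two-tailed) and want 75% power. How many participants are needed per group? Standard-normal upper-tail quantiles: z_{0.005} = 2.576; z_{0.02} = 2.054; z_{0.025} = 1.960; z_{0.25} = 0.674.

Cohen's d = |M₁ − M₂| / SD_pooled = |40.4 − 36.9| / 7.6 = 3.5 / 7.6 = 0.461.
For two independent groups with equal n: n = 2·((z_{α/2} + z_β) / d)².
z_{α/2} + z_β = 1.960 + 0.674 = 2.634.
n = 2 × (2.634 / 0.461)² = 2 × 5.714² = 2 × 32.65 = 65.3.
Round up to the next whole participant.

n = 66 per group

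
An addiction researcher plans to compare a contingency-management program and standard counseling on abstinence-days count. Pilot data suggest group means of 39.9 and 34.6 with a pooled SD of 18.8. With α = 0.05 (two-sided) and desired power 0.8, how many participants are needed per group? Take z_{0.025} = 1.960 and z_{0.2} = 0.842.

Cohen's d = |M₁ − M₂| / SD_pooled = |39.9 − 34.6| / 18.8 = 5.3 / 18.8 = 0.282.
For two independent groups with equal n: n = 2·((z_{α/2} + z_β) / d)².
z_{α/2} + z_β = 1.960 + 0.842 = 2.802.
n = 2 × (2.802 / 0.282)² = 2 × 9.936² = 2 × 98.73 = 197.5.
Round up to the next whole participant.

n = 198 per group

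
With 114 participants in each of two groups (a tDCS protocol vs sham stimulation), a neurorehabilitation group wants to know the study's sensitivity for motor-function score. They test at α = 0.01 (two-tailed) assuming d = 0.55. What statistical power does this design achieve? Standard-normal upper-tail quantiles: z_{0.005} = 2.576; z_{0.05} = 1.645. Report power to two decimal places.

For two equal groups, power = Φ(d·√(n/2) − z_{α/2}).
d·√(n/2) = 0.55 × √(114/2) = 0.55 × 7.550 = 4.152.
z_β = 4.152 − 2.576 = 1.576.
Power = Φ(1.576) = 0.943.

power ≈ 0.94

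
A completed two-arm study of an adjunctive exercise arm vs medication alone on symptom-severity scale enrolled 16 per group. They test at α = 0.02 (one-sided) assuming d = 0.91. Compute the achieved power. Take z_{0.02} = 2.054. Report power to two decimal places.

power ≈ 0.70

For two equal groups, power = Φ(d·√(n/2) − z_{α}).
d·√(n/2) = 0.91 × √(16/2) = 0.91 × 2.828 = 2.574.
z_β = 2.574 − 2.054 = 0.520.
Power = Φ(0.520) = 0.698.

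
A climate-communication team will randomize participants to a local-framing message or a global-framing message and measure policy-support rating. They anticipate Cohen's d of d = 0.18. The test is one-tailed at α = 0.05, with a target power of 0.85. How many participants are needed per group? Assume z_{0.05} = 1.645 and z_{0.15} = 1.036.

For two independent groups with equal n: n = 2·((z_{α} + z_β) / d)².
z_{α} + z_β = 1.645 + 1.036 = 2.681.
n = 2 × (2.681 / 0.18)² = 2 × 14.894² = 2 × 221.84 = 443.7.
Round up to the next whole participant.

n = 444 per group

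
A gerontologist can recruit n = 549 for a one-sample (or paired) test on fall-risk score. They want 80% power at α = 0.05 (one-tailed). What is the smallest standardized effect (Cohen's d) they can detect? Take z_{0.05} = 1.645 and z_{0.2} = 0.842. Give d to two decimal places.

For a single sample (or paired design) of n = 549: d_min = (z_{α} + z_β)/√n.
z-sum = 1.645 + 0.842 = 2.487.
d_min = 2.487 / √549 = 2.487 / 23.431 = 0.106.

d_min ≈ 0.11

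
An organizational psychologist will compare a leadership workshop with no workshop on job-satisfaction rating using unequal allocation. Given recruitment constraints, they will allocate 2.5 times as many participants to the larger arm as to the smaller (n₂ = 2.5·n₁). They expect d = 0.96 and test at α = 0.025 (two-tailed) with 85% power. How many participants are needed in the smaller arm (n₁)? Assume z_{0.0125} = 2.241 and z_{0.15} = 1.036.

n₁ = 17

With allocation ratio k = n₂/n₁ = 2.5, Var(x̄₁−x̄₂) = σ²(1/n₁ + 1/(k·n₁)) = σ²·(k+1)/(k·n₁).
So n₁ = (1 + 1/k)·((z_{α/2} + z_β)/d)² = 1.400 × (3.277/0.96)².
n₁ = 1.400 × 11.65 = 16.3.
Round up: n₁ = 17, giving n₂ = ⌈2.5 × 17⌉ = ⌈42.5⌉ = 43.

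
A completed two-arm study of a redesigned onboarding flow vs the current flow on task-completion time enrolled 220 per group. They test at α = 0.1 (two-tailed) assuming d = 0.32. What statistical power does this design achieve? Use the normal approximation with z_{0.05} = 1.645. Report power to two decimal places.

power ≈ 0.96

For two equal groups, power = Φ(d·√(n/2) − z_{α/2}).
d·√(n/2) = 0.32 × √(220/2) = 0.32 × 10.488 = 3.356.
z_β = 3.356 − 1.645 = 1.711.
Power = Φ(1.711) = 0.956.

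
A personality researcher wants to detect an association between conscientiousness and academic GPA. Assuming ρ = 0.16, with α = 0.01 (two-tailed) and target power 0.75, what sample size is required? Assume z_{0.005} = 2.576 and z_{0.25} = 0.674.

n = 409

Fisher's z: C = ½·ln((1+r)/(1−r)) = ½·ln(1.3810) = 0.1614.
n = ((z_{α/2} + z_β)/C)² + 3.
(2.576 + 0.674) / 0.1614 = 3.250 / 0.1614 = 20.136.
n = 20.136² + 3 = 405.47 + 3 = 408.5.
Round up.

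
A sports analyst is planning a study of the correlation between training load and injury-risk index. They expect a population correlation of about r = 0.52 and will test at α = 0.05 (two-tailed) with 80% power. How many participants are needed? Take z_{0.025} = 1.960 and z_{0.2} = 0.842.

Fisher's z: C = ½·ln((1+r)/(1−r)) = ½·ln(3.1667) = 0.5763.
n = ((z_{α/2} + z_β)/C)² + 3.
(1.960 + 0.842) / 0.5763 = 2.802 / 0.5763 = 4.862.
n = 4.862² + 3 = 23.64 + 3 = 26.6.
Round up.

n = 27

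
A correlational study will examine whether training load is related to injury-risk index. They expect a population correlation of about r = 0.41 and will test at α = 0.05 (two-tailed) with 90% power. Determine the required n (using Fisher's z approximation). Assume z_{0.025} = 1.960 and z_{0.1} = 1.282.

n = 59

Fisher's z: C = ½·ln((1+r)/(1−r)) = ½·ln(2.3898) = 0.4356.
n = ((z_{α/2} + z_β)/C)² + 3.
(1.960 + 1.282) / 0.4356 = 3.242 / 0.4356 = 7.443.
n = 7.443² + 3 = 55.39 + 3 = 58.4.
Round up.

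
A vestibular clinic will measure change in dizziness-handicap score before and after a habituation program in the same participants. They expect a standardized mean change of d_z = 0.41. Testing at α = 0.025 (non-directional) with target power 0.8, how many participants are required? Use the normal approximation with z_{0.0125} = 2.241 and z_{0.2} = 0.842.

n = 57 pairs

For a paired (one-sample on differences) test: n = ((z_{α/2} + z_β) / d)².
z_{α/2} + z_β = 2.241 + 0.842 = 3.083.
n = (3.083 / 0.41)² = 7.520² = 56.54.
Round up.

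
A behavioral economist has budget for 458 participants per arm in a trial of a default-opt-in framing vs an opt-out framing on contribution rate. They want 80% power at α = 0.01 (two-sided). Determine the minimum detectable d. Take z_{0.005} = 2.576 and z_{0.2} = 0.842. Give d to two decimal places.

For two independent groups of n = 458 each: d_min = (z_{α/2} + z_β)·√(2/n).
z-sum = 2.576 + 0.842 = 3.418.
d_min = 3.418 × √(2/458) = 3.418 × 0.0661 = 0.226.

d_min ≈ 0.23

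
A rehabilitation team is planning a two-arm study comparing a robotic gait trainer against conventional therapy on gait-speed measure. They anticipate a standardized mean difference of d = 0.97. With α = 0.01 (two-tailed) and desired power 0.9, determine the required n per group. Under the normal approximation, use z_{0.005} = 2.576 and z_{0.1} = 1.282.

For two independent groups with equal n: n = 2·((z_{α/2} + z_β) / d)².
z_{α/2} + z_β = 2.576 + 1.282 = 3.858.
n = 2 × (3.858 / 0.97)² = 2 × 3.977² = 2 × 15.82 = 31.6.
Round up to the next whole participant.

n = 32 per group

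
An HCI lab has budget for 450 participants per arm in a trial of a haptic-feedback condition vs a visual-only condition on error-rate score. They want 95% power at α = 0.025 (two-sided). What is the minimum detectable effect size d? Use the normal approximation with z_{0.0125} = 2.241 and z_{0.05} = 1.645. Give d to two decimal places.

For two independent groups of n = 450 each: d_min = (z_{α/2} + z_β)·√(2/n).
z-sum = 2.241 + 1.645 = 3.886.
d_min = 3.886 × √(2/450) = 3.886 × 0.0667 = 0.259.

d_min ≈ 0.26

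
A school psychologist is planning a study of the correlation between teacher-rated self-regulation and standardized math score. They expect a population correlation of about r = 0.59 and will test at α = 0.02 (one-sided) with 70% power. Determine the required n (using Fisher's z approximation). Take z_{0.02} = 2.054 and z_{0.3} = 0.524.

n = 18

Fisher's z: C = ½·ln((1+r)/(1−r)) = ½·ln(3.8780) = 0.6777.
n = ((z_{α} + z_β)/C)² + 3.
(2.054 + 0.524) / 0.6777 = 2.578 / 0.6777 = 3.804.
n = 3.804² + 3 = 14.47 + 3 = 17.5.
Round up.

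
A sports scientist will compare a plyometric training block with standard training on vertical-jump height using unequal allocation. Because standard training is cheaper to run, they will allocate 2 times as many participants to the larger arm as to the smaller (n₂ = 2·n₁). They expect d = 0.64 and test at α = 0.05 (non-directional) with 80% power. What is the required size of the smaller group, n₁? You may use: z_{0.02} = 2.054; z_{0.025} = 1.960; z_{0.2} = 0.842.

n₁ = 29

With allocation ratio k = n₂/n₁ = 2, Var(x̄₁−x̄₂) = σ²(1/n₁ + 1/(k·n₁)) = σ²·(k+1)/(k·n₁).
So n₁ = (1 + 1/k)·((z_{α/2} + z_β)/d)² = 1.500 × (2.802/0.64)².
n₁ = 1.500 × 19.17 = 28.8.
Round up: n₁ = 29, giving n₂ = 2 × 29 = 58.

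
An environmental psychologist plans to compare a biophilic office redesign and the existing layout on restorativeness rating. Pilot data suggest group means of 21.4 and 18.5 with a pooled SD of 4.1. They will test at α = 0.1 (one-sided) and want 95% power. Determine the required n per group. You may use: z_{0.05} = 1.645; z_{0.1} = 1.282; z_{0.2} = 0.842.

n = 35 per group

Cohen's d = |M₁ − M₂| / SD_pooled = |21.4 − 18.5| / 4.1 = 2.9 / 4.1 = 0.707.
For two independent groups with equal n: n = 2·((z_{α} + z_β) / d)².
z_{α} + z_β = 1.282 + 1.645 = 2.927.
n = 2 × (2.927 / 0.707)² = 2 × 4.140² = 2 × 17.14 = 34.3.
Round up to the next whole participant.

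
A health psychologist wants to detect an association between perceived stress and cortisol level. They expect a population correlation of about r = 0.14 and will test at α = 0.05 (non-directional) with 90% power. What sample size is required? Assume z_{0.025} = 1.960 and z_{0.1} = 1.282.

n = 533

Fisher's z: C = ½·ln((1+r)/(1−r)) = ½·ln(1.3256) = 0.1409.
n = ((z_{α/2} + z_β)/C)² + 3.
(1.960 + 1.282) / 0.1409 = 3.242 / 0.1409 = 23.009.
n = 23.009² + 3 = 529.42 + 3 = 532.4.
Round up.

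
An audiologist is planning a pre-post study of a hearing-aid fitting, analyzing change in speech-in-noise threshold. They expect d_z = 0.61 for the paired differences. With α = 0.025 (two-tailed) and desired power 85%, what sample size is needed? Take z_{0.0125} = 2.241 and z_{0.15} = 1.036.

For a paired (one-sample on differences) test: n = ((z_{α/2} + z_β) / d)².
z_{α/2} + z_β = 2.241 + 1.036 = 3.277.
n = (3.277 / 0.61)² = 5.372² = 28.86.
Round up.

n = 29 pairs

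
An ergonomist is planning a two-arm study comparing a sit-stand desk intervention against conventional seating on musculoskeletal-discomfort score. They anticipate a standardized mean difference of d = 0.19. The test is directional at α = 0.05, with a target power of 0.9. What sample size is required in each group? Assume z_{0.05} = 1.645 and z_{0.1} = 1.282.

n = 475 per group

For two independent groups with equal n: n = 2·((z_{α} + z_β) / d)².
z_{α} + z_β = 1.645 + 1.282 = 2.927.
n = 2 × (2.927 / 0.19)² = 2 × 15.405² = 2 × 237.32 = 474.6.
Round up to the next whole participant.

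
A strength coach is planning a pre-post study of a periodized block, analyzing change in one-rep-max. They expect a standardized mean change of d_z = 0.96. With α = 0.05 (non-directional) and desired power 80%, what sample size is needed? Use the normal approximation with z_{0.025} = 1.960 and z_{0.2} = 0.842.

n = 9 pairs

For a paired (one-sample on differences) test: n = ((z_{α/2} + z_β) / d)².
z_{α/2} + z_β = 1.960 + 0.842 = 2.802.
n = (2.802 / 0.96)² = 2.919² = 8.52.
Round up.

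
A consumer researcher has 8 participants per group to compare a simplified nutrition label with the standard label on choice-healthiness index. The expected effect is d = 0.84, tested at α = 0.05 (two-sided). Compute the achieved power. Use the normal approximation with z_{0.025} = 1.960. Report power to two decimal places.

power ≈ 0.39

For two equal groups, power = Φ(d·√(n/2) − z_{α/2}).
d·√(n/2) = 0.84 × √(8/2) = 0.84 × 2.000 = 1.680.
z_β = 1.680 − 1.960 = -0.280.
Power = Φ(-0.280) = 0.390.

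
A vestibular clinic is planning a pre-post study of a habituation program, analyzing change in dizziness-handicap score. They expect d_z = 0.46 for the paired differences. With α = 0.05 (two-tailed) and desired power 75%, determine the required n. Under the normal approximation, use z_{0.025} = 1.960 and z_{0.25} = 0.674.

For a paired (one-sample on differences) test: n = ((z_{α/2} + z_β) / d)².
z_{α/2} + z_β = 1.960 + 0.674 = 2.634.
n = (2.634 / 0.46)² = 5.726² = 32.79.
Round up.

n = 33 pairs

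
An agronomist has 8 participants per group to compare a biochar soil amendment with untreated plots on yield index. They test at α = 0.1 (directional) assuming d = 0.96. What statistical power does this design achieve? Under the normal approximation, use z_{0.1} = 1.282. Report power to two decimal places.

For two equal groups, power = Φ(d·√(n/2) − z_{α}).
d·√(n/2) = 0.96 × √(8/2) = 0.96 × 2.000 = 1.920.
z_β = 1.920 − 1.282 = 0.638.
Power = Φ(0.638) = 0.738.

power ≈ 0.74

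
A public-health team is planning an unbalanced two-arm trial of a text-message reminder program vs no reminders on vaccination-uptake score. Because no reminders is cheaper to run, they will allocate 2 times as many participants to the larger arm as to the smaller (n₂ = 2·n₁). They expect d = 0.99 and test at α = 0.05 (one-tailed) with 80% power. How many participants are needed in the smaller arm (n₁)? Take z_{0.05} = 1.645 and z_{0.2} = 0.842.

With allocation ratio k = n₂/n₁ = 2, Var(x̄₁−x̄₂) = σ²(1/n₁ + 1/(k·n₁)) = σ²·(k+1)/(k·n₁).
So n₁ = (1 + 1/k)·((z_{α} + z_β)/d)² = 1.500 × (2.487/0.99)².
n₁ = 1.500 × 6.31 = 9.5.
Round up: n₁ = 10, giving n₂ = 2 × 10 = 20.

n₁ = 10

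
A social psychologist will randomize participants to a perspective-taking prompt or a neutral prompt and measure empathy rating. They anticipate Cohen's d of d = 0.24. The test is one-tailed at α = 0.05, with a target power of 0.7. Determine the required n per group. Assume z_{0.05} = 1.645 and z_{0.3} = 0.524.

For two independent groups with equal n: n = 2·((z_{α} + z_β) / d)².
z_{α} + z_β = 1.645 + 0.524 = 2.169.
n = 2 × (2.169 / 0.24)² = 2 × 9.037² = 2 × 81.68 = 163.4.
Round up to the next whole participant.

n = 164 per group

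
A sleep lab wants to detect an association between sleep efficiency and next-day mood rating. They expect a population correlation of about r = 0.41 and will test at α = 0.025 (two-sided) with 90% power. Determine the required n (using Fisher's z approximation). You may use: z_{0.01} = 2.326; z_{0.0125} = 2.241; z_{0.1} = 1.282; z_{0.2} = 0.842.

Fisher's z: C = ½·ln((1+r)/(1−r)) = ½·ln(2.3898) = 0.4356.
n = ((z_{α/2} + z_β)/C)² + 3.
(2.241 + 1.282) / 0.4356 = 3.523 / 0.4356 = 8.088.
n = 8.088² + 3 = 65.41 + 3 = 68.4.
Round up.

n = 69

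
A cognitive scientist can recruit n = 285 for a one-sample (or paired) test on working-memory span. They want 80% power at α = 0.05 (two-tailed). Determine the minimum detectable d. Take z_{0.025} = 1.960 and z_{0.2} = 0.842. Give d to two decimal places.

For a single sample (or paired design) of n = 285: d_min = (z_{α/2} + z_β)/√n.
z-sum = 1.960 + 0.842 = 2.802.
d_min = 2.802 / √285 = 2.802 / 16.882 = 0.166.

d_min ≈ 0.17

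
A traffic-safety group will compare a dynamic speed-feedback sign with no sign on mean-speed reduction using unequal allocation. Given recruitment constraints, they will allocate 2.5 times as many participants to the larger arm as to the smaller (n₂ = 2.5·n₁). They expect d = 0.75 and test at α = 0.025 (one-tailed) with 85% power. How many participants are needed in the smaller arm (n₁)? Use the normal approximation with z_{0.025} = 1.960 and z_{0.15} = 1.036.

With allocation ratio k = n₂/n₁ = 2.5, Var(x̄₁−x̄₂) = σ²(1/n₁ + 1/(k·n₁)) = σ²·(k+1)/(k·n₁).
So n₁ = (1 + 1/k)·((z_{α} + z_β)/d)² = 1.400 × (2.996/0.75)².
n₁ = 1.400 × 15.96 = 22.3.
Round up: n₁ = 23, giving n₂ = ⌈2.5 × 23⌉ = ⌈57.5⌉ = 58.

n₁ = 23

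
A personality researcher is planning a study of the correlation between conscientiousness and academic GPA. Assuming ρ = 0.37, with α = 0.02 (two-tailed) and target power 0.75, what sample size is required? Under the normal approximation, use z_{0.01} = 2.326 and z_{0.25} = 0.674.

Fisher's z: C = ½·ln((1+r)/(1−r)) = ½·ln(2.1746) = 0.3884.
n = ((z_{α/2} + z_β)/C)² + 3.
(2.326 + 0.674) / 0.3884 = 3.000 / 0.3884 = 7.724.
n = 7.724² + 3 = 59.66 + 3 = 62.7.
Round up.

n = 63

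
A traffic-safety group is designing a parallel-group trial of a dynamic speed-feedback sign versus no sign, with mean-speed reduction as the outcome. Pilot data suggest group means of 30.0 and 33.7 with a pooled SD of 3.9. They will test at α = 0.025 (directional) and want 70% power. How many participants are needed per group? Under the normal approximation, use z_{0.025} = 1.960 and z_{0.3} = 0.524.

Cohen's d = |M₁ − M₂| / SD_pooled = |30.0 − 33.7| / 3.9 = 3.7 / 3.9 = 0.949.
For two independent groups with equal n: n = 2·((z_{α} + z_β) / d)².
z_{α} + z_β = 1.960 + 0.524 = 2.484.
n = 2 × (2.484 / 0.949)² = 2 × 2.617² = 2 × 6.85 = 13.7.
Round up to the next whole participant.

n = 14 per group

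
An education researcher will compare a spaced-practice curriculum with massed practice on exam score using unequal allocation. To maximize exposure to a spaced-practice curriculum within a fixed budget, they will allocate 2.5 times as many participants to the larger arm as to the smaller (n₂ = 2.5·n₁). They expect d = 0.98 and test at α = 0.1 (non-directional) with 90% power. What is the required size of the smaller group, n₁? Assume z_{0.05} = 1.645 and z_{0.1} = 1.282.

n₁ = 13

With allocation ratio k = n₂/n₁ = 2.5, Var(x̄₁−x̄₂) = σ²(1/n₁ + 1/(k·n₁)) = σ²·(k+1)/(k·n₁).
So n₁ = (1 + 1/k)·((z_{α/2} + z_β)/d)² = 1.400 × (2.927/0.98)².
n₁ = 1.400 × 8.92 = 12.5.
Round up: n₁ = 13, giving n₂ = ⌈2.5 × 13⌉ = ⌈32.5⌉ = 33.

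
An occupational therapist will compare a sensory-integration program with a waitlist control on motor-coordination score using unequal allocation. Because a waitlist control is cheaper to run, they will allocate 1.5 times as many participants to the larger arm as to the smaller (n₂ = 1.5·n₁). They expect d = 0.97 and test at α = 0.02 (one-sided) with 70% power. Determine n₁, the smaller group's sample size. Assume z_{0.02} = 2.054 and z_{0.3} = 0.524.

With allocation ratio k = n₂/n₁ = 1.5, Var(x̄₁−x̄₂) = σ²(1/n₁ + 1/(k·n₁)) = σ²·(k+1)/(k·n₁).
So n₁ = (1 + 1/k)·((z_{α} + z_β)/d)² = 1.667 × (2.578/0.97)².
n₁ = 1.667 × 7.06 = 11.8.
Round up: n₁ = 12, giving n₂ = 1.5 × 12 = 18.

n₁ = 12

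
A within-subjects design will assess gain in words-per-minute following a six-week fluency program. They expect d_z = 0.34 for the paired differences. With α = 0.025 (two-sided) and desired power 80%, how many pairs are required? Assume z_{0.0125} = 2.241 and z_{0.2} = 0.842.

For a paired (one-sample on differences) test: n = ((z_{α/2} + z_β) / d)².
z_{α/2} + z_β = 2.241 + 0.842 = 3.083.
n = (3.083 / 0.34)² = 9.068² = 82.22.
Round up.

n = 83 pairs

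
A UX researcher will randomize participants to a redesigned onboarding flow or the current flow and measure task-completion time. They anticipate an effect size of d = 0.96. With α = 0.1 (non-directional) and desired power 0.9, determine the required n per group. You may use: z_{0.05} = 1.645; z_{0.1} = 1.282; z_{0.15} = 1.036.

n = 19 per group

For two independent groups with equal n: n = 2·((z_{α/2} + z_β) / d)².
z_{α/2} + z_β = 1.645 + 1.282 = 2.927.
n = 2 × (2.927 / 0.96)² = 2 × 3.049² = 2 × 9.30 = 18.6.
Round up to the next whole participant.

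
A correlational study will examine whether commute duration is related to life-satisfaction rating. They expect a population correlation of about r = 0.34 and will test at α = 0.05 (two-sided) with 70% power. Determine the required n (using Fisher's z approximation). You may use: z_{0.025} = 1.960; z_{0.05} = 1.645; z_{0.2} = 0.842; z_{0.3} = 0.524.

Fisher's z: C = ½·ln((1+r)/(1−r)) = ½·ln(2.0303) = 0.3541.
n = ((z_{α/2} + z_β)/C)² + 3.
(1.960 + 0.524) / 0.3541 = 2.484 / 0.3541 = 7.015.
n = 7.015² + 3 = 49.21 + 3 = 52.2.
Round up.

n = 53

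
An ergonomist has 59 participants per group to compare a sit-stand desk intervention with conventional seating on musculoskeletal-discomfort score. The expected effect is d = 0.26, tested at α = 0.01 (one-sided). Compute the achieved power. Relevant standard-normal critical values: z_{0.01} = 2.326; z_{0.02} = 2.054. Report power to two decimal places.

For two equal groups, power = Φ(d·√(n/2) − z_{α}).
d·√(n/2) = 0.26 × √(59/2) = 0.26 × 5.431 = 1.412.
z_β = 1.412 − 2.326 = -0.914.
Power = Φ(-0.914) = 0.180.

power ≈ 0.18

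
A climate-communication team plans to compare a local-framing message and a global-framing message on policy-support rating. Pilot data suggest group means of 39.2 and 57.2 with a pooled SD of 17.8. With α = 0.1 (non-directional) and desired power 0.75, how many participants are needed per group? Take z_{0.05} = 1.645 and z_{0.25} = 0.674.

n = 11 per group

Cohen's d = |M₁ − M₂| / SD_pooled = |39.2 − 57.2| / 17.8 = 18.0 / 17.8 = 1.011.
For two independent groups with equal n: n = 2·((z_{α/2} + z_β) / d)².
z_{α/2} + z_β = 1.645 + 0.674 = 2.319.
n = 2 × (2.319 / 1.011)² = 2 × 2.294² = 2 × 5.26 = 10.5.
Round up to the next whole participant.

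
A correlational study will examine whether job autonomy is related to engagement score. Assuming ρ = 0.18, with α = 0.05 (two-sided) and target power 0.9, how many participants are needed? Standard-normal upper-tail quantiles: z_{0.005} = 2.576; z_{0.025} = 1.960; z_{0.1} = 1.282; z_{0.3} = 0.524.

Fisher's z: C = ½·ln((1+r)/(1−r)) = ½·ln(1.4390) = 0.1820.
n = ((z_{α/2} + z_β)/C)² + 3.
(1.960 + 1.282) / 0.1820 = 3.242 / 0.1820 = 17.813.
n = 17.813² + 3 = 317.31 + 3 = 320.3.
Round up.

n = 321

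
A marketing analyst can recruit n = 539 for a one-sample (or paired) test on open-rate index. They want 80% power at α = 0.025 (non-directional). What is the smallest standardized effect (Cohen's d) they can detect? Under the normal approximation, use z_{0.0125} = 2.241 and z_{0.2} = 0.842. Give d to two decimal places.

d_min ≈ 0.13

For a single sample (or paired design) of n = 539: d_min = (z_{α/2} + z_β)/√n.
z-sum = 2.241 + 0.842 = 3.083.
d_min = 3.083 / √539 = 3.083 / 23.216 = 0.133.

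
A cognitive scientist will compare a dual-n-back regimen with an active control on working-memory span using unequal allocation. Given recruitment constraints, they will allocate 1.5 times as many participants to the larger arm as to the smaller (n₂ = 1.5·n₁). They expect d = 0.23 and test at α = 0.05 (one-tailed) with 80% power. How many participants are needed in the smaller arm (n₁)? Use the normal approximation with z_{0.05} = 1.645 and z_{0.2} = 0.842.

With allocation ratio k = n₂/n₁ = 1.5, Var(x̄₁−x̄₂) = σ²(1/n₁ + 1/(k·n₁)) = σ²·(k+1)/(k·n₁).
So n₁ = (1 + 1/k)·((z_{α} + z_β)/d)² = 1.667 × (2.487/0.23)².
n₁ = 1.667 × 116.92 = 194.9.
Round up: n₁ = 195, giving n₂ = ⌈1.5 × 195⌉ = ⌈292.5⌉ = 293.

n₁ = 195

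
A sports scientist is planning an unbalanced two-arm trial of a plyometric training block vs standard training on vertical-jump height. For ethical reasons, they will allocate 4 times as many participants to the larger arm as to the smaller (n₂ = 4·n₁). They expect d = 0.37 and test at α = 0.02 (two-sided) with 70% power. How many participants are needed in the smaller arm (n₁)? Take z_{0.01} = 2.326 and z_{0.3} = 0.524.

With allocation ratio k = n₂/n₁ = 4, Var(x̄₁−x̄₂) = σ²(1/n₁ + 1/(k·n₁)) = σ²·(k+1)/(k·n₁).
So n₁ = (1 + 1/k)·((z_{α/2} + z_β)/d)² = 1.250 × (2.850/0.37)².
n₁ = 1.250 × 59.33 = 74.2.
Round up: n₁ = 75, giving n₂ = 4 × 75 = 300.

n₁ = 75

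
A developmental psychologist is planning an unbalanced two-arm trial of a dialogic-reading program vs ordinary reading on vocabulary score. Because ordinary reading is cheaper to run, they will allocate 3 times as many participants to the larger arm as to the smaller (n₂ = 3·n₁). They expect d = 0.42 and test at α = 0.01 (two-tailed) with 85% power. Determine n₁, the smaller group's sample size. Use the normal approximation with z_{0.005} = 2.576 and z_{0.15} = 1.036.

With allocation ratio k = n₂/n₁ = 3, Var(x̄₁−x̄₂) = σ²(1/n₁ + 1/(k·n₁)) = σ²·(k+1)/(k·n₁).
So n₁ = (1 + 1/k)·((z_{α/2} + z_β)/d)² = 1.333 × (3.612/0.42)².
n₁ = 1.333 × 73.96 = 98.6.
Round up: n₁ = 99, giving n₂ = 3 × 99 = 297.

n₁ = 99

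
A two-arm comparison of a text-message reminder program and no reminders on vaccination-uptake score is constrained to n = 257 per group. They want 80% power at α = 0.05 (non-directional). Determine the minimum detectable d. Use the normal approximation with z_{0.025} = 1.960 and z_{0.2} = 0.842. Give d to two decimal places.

d_min ≈ 0.25

For two independent groups of n = 257 each: d_min = (z_{α/2} + z_β)·√(2/n).
z-sum = 1.960 + 0.842 = 2.802.
d_min = 2.802 × √(2/257) = 2.802 × 0.0882 = 0.247.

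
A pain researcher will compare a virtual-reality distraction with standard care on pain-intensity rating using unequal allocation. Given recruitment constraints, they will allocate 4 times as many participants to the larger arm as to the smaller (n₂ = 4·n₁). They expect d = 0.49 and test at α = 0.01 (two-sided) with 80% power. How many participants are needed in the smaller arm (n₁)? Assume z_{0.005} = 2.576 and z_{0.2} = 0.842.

With allocation ratio k = n₂/n₁ = 4, Var(x̄₁−x̄₂) = σ²(1/n₁ + 1/(k·n₁)) = σ²·(k+1)/(k·n₁).
So n₁ = (1 + 1/k)·((z_{α/2} + z_β)/d)² = 1.250 × (3.418/0.49)².
n₁ = 1.250 × 48.66 = 60.8.
Round up: n₁ = 61, giving n₂ = 4 × 61 = 244.

n₁ = 61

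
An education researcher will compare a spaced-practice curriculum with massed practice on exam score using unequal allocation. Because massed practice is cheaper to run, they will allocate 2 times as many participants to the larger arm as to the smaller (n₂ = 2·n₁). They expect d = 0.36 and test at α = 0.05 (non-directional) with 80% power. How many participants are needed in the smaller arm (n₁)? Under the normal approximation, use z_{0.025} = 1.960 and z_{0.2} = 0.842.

With allocation ratio k = n₂/n₁ = 2, Var(x̄₁−x̄₂) = σ²(1/n₁ + 1/(k·n₁)) = σ²·(k+1)/(k·n₁).
So n₁ = (1 + 1/k)·((z_{α/2} + z_β)/d)² = 1.500 × (2.802/0.36)².
n₁ = 1.500 × 60.58 = 90.9.
Round up: n₁ = 91, giving n₂ = 2 × 91 = 182.

n₁ = 91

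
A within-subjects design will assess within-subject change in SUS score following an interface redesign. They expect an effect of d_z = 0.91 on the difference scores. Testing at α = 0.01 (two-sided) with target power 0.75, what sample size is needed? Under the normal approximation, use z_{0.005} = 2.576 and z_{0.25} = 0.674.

n = 13 pairs

For a paired (one-sample on differences) test: n = ((z_{α/2} + z_β) / d)².
z_{α/2} + z_β = 2.576 + 0.674 = 3.250.
n = (3.250 / 0.91)² = 3.571² = 12.76.
Round up.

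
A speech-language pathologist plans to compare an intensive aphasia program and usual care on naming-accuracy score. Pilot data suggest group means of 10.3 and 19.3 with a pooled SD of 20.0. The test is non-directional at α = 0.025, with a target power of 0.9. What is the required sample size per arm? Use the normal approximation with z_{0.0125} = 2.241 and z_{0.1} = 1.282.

n = 123 per group

Cohen's d = |M₁ − M₂| / SD_pooled = |10.3 − 19.3| / 20.0 = 9.0 / 20.0 = 0.450.
For two independent groups with equal n: n = 2·((z_{α/2} + z_β) / d)².
z_{α/2} + z_β = 2.241 + 1.282 = 3.523.
n = 2 × (3.523 / 0.450)² = 2 × 7.829² = 2 × 61.29 = 122.6.
Round up to the next whole participant.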